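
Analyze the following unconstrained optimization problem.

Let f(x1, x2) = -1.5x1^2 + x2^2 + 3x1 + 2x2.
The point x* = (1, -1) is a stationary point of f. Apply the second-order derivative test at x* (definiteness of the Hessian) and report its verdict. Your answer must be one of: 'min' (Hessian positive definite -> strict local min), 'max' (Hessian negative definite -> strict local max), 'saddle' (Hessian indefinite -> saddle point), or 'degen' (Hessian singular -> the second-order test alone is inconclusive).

Compute the Hessian H = grad^2 f:
  H = [[-3, 0], [0, 2]]
Verify stationarity: grad f(x*) = H x* + g = (0, 0).
Eigenvalues of H: -3, 2.
Eigenvalues have mixed signs, so H is indefinite -> x* is a saddle point.

saddle


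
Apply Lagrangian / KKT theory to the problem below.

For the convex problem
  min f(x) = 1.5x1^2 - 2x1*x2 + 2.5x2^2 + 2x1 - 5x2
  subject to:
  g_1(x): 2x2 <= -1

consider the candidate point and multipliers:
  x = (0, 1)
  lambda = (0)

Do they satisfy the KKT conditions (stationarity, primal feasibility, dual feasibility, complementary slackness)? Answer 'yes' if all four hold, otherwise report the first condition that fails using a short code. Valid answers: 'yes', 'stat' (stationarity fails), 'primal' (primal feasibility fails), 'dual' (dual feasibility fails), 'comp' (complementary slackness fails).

Gradient of f: grad f(x) = Q x + c = (0, 0)
Constraint values g_i(x) = a_i^T x - b_i:
  g_1((0, 1)) = 3
Stationarity residual: grad f(x) + sum_i lambda_i a_i = (0, 0)
  -> stationarity OK
Primal feasibility (all g_i <= 0): FAILS
Dual feasibility (all lambda_i >= 0): OK
Complementary slackness (lambda_i * g_i(x) = 0 for all i): OK

Verdict: the first failing condition is primal_feasibility -> primal.

primal


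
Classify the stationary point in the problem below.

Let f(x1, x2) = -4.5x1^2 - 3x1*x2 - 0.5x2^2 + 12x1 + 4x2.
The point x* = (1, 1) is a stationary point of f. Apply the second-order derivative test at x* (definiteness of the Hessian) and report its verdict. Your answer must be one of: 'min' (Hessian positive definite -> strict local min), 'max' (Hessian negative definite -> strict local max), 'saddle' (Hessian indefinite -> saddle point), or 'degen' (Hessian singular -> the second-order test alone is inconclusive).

Compute the Hessian H = grad^2 f:
  H = [[-9, -3], [-3, -1]]
Verify stationarity: grad f(x*) = H x* + g = (0, 0).
Eigenvalues of H: -10, 0.
H has a zero eigenvalue (singular; negative semidefinite but not definite), so H is neither positive definite, negative definite, nor indefinite. The second-order test alone is inconclusive -> degen.
(Indeed, f is constant along the null direction of H through x*, so x* is not a strict local extremum.)

degen


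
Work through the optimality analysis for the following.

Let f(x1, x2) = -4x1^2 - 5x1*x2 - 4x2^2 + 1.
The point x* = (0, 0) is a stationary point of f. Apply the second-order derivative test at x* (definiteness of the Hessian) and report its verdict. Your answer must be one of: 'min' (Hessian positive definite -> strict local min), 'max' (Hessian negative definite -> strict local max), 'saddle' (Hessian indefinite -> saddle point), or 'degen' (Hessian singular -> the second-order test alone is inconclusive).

Compute the Hessian H = grad^2 f:
  H = [[-8, -5], [-5, -8]]
Verify stationarity: grad f(x*) = H x* + g = (0, 0).
Eigenvalues of H: -13, -3.
Both eigenvalues < 0, so H is negative definite -> x* is a strict local max.

max


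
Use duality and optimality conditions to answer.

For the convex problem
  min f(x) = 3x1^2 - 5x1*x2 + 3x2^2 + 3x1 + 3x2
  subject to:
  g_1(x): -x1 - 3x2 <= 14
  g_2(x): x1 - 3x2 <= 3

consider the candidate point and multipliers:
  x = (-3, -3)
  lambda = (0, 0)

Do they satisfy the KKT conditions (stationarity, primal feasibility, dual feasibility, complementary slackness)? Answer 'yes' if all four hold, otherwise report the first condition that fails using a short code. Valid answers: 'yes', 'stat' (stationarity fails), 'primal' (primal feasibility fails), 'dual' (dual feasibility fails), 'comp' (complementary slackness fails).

Gradient of f: grad f(x) = Q x + c = (0, 0)
Constraint values g_i(x) = a_i^T x - b_i:
  g_1((-3, -3)) = -2
  g_2((-3, -3)) = 3
Stationarity residual: grad f(x) + sum_i lambda_i a_i = (0, 0)
  -> stationarity OK
Primal feasibility (all g_i <= 0): FAILS
Dual feasibility (all lambda_i >= 0): OK
Complementary slackness (lambda_i * g_i(x) = 0 for all i): OK

Verdict: the first failing condition is primal_feasibility -> primal.

primal


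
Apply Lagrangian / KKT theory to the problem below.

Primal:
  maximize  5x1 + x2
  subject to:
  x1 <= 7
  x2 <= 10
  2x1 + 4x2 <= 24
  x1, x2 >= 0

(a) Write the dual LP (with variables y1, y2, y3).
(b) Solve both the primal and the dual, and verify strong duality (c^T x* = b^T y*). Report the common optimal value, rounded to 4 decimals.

The standard primal-dual pair for 'max c^T x s.t. A x <= b, x >= 0' is:
  Dual:  min b^T y  s.t.  A^T y >= c,  y >= 0.

So the dual LP is:
  minimize  7y1 + 10y2 + 24y3
  subject to:
    y1 + 2y3 >= 5
    y2 + 4y3 >= 1
    y1, y2, y3 >= 0

Solving the primal: x* = (7, 2.5).
  primal value c^T x* = 37.5.
Solving the dual: y* = (4.5, 0, 0.25).
  dual value b^T y* = 37.5.
Strong duality: c^T x* = b^T y*. Confirmed.

37.5


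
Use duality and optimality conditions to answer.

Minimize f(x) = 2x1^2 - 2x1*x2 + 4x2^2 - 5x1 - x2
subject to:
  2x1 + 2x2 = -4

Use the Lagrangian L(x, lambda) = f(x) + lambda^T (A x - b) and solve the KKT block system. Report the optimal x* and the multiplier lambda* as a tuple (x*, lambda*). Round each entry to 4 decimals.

Form the Lagrangian:
  L(x, lambda) = (1/2) x^T Q x + c^T x + lambda^T (A x - b)
Stationarity (grad_x L = 0): Q x + c + A^T lambda = 0.
Primal feasibility: A x = b.

This gives the KKT block system:
  [ Q   A^T ] [ x     ]   [-c ]
  [ A    0  ] [ lambda ] = [ b ]

Solving the linear system:
  x*      = (-1, -1)
  lambda* = (3.5)
  f(x*)   = 10

x* = (-1, -1), lambda* = (3.5)


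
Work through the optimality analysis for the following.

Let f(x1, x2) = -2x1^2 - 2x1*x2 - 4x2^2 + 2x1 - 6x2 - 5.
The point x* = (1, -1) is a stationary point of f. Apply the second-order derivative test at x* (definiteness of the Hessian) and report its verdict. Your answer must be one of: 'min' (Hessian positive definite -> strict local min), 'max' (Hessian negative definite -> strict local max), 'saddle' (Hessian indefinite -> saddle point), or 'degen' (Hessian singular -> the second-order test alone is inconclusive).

Compute the Hessian H = grad^2 f:
  H = [[-4, -2], [-2, -8]]
Verify stationarity: grad f(x*) = H x* + g = (0, 0).
Eigenvalues of H: -8.8284, -3.1716.
Both eigenvalues < 0, so H is negative definite -> x* is a strict local max.

max


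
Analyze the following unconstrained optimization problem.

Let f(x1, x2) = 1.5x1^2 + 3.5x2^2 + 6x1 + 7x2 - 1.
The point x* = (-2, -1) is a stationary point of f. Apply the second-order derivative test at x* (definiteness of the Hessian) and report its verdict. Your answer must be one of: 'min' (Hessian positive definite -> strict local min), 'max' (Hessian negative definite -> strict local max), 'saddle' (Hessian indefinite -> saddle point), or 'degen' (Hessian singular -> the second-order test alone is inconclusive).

Compute the Hessian H = grad^2 f:
  H = [[3, 0], [0, 7]]
Verify stationarity: grad f(x*) = H x* + g = (0, 0).
Eigenvalues of H: 3, 7.
Both eigenvalues > 0, so H is positive definite -> x* is a strict local min.

min


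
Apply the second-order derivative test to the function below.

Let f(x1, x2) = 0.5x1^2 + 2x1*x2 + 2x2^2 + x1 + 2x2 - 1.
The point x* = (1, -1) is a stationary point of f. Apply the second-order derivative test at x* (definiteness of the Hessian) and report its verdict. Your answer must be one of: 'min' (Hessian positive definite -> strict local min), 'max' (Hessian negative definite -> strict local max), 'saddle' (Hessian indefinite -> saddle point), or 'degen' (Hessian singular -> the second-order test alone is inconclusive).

Compute the Hessian H = grad^2 f:
  H = [[1, 2], [2, 4]]
Verify stationarity: grad f(x*) = H x* + g = (0, 0).
Eigenvalues of H: 0, 5.
H has a zero eigenvalue (singular; positive semidefinite but not definite), so H is neither positive definite, negative definite, nor indefinite. The second-order test alone is inconclusive -> degen.
(Indeed, f is constant along the null direction of H through x*, so x* is not a strict local extremum.)

degen


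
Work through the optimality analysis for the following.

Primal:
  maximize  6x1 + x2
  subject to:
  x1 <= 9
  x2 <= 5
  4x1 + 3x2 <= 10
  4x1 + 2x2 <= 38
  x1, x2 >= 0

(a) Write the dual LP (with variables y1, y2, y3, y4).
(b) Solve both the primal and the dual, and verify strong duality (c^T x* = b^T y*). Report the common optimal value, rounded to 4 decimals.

The standard primal-dual pair for 'max c^T x s.t. A x <= b, x >= 0' is:
  Dual:  min b^T y  s.t.  A^T y >= c,  y >= 0.

So the dual LP is:
  minimize  9y1 + 5y2 + 10y3 + 38y4
  subject to:
    y1 + 4y3 + 4y4 >= 6
    y2 + 3y3 + 2y4 >= 1
    y1, y2, y3, y4 >= 0

Solving the primal: x* = (2.5, 0).
  primal value c^T x* = 15.
Solving the dual: y* = (0, 0, 1.5, 0).
  dual value b^T y* = 15.
Strong duality: c^T x* = b^T y*. Confirmed.

15


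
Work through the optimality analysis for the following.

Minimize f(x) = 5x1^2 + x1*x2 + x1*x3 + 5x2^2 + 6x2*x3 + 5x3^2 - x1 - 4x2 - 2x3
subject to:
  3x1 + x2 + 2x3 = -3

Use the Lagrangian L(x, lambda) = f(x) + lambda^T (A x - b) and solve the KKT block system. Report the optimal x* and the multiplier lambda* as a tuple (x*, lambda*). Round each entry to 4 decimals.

Form the Lagrangian:
  L(x, lambda) = (1/2) x^T Q x + c^T x + lambda^T (A x - b)
Stationarity (grad_x L = 0): Q x + c + A^T lambda = 0.
Primal feasibility: A x = b.

This gives the KKT block system:
  [ Q   A^T ] [ x     ]   [-c ]
  [ A    0  ] [ lambda ] = [ b ]

Solving the linear system:
  x*      = (-0.7602, 0.5754, -0.6474)
  lambda* = (2.8912)
  f(x*)   = 4.2136

x* = (-0.7602, 0.5754, -0.6474), lambda* = (2.8912)


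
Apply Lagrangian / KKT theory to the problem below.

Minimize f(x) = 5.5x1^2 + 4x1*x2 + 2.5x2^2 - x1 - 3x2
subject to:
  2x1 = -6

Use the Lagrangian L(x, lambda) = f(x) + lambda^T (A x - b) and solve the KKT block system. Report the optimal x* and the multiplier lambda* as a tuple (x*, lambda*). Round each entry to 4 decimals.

Form the Lagrangian:
  L(x, lambda) = (1/2) x^T Q x + c^T x + lambda^T (A x - b)
Stationarity (grad_x L = 0): Q x + c + A^T lambda = 0.
Primal feasibility: A x = b.

This gives the KKT block system:
  [ Q   A^T ] [ x     ]   [-c ]
  [ A    0  ] [ lambda ] = [ b ]

Solving the linear system:
  x*      = (-3, 3)
  lambda* = (11)
  f(x*)   = 30

x* = (-3, 3), lambda* = (11)


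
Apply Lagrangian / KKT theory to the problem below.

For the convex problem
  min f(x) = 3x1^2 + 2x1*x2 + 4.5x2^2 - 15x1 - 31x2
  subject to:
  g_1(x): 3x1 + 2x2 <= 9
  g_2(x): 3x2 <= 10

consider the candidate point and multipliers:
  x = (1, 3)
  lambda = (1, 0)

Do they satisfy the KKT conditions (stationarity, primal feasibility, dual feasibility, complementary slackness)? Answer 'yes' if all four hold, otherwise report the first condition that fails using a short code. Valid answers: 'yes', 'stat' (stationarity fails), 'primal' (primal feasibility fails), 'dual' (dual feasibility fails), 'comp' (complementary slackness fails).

Gradient of f: grad f(x) = Q x + c = (-3, -2)
Constraint values g_i(x) = a_i^T x - b_i:
  g_1((1, 3)) = 0
  g_2((1, 3)) = -1
Stationarity residual: grad f(x) + sum_i lambda_i a_i = (0, 0)
  -> stationarity OK
Primal feasibility (all g_i <= 0): OK
Dual feasibility (all lambda_i >= 0): OK
Complementary slackness (lambda_i * g_i(x) = 0 for all i): OK

Verdict: yes, KKT holds.

yes


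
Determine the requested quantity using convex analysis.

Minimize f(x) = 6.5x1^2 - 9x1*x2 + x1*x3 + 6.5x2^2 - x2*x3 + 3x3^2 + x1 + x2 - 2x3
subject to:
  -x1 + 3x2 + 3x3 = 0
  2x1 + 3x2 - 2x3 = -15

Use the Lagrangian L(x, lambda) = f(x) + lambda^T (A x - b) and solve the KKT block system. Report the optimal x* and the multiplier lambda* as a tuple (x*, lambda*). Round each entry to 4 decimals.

Form the Lagrangian:
  L(x, lambda) = (1/2) x^T Q x + c^T x + lambda^T (A x - b)
Stationarity (grad_x L = 0): Q x + c + A^T lambda = 0.
Primal feasibility: A x = b.

This gives the KKT block system:
  [ Q   A^T ] [ x     ]   [-c ]
  [ A    0  ] [ lambda ] = [ b ]

Solving the linear system:
  x*      = (-2.3805, -2.3652, 1.5717)
  lambda* = (-0.1637, 3.462)
  f(x*)   = 22.0205

x* = (-2.3805, -2.3652, 1.5717), lambda* = (-0.1637, 3.462)


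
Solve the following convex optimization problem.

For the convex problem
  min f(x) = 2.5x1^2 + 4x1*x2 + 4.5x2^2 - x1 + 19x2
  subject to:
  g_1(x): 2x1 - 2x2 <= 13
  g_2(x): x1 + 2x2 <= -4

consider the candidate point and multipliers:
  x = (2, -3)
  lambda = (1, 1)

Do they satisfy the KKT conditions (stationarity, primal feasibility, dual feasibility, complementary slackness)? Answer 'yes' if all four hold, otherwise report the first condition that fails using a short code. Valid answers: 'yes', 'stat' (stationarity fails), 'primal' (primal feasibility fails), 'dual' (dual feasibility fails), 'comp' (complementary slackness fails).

Gradient of f: grad f(x) = Q x + c = (-3, 0)
Constraint values g_i(x) = a_i^T x - b_i:
  g_1((2, -3)) = -3
  g_2((2, -3)) = 0
Stationarity residual: grad f(x) + sum_i lambda_i a_i = (0, 0)
  -> stationarity OK
Primal feasibility (all g_i <= 0): OK
Dual feasibility (all lambda_i >= 0): OK
Complementary slackness (lambda_i * g_i(x) = 0 for all i): FAILS

Verdict: the first failing condition is complementary_slackness -> comp.

comp


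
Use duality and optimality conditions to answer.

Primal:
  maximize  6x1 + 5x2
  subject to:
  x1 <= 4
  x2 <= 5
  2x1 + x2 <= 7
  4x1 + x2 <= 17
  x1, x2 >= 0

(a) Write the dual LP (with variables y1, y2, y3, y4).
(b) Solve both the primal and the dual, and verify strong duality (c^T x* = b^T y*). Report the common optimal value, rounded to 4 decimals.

The standard primal-dual pair for 'max c^T x s.t. A x <= b, x >= 0' is:
  Dual:  min b^T y  s.t.  A^T y >= c,  y >= 0.

So the dual LP is:
  minimize  4y1 + 5y2 + 7y3 + 17y4
  subject to:
    y1 + 2y3 + 4y4 >= 6
    y2 + y3 + y4 >= 5
    y1, y2, y3, y4 >= 0

Solving the primal: x* = (1, 5).
  primal value c^T x* = 31.
Solving the dual: y* = (0, 2, 3, 0).
  dual value b^T y* = 31.
Strong duality: c^T x* = b^T y*. Confirmed.

31


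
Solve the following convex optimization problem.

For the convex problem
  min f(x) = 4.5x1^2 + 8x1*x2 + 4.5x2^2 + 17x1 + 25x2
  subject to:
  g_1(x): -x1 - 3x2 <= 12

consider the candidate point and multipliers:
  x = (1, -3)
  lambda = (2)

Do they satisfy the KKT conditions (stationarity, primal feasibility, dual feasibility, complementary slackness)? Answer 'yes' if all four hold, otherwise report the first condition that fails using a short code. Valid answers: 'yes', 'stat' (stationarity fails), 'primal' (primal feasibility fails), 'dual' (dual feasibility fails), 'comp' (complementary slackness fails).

Gradient of f: grad f(x) = Q x + c = (2, 6)
Constraint values g_i(x) = a_i^T x - b_i:
  g_1((1, -3)) = -4
Stationarity residual: grad f(x) + sum_i lambda_i a_i = (0, 0)
  -> stationarity OK
Primal feasibility (all g_i <= 0): OK
Dual feasibility (all lambda_i >= 0): OK
Complementary slackness (lambda_i * g_i(x) = 0 for all i): FAILS

Verdict: the first failing condition is complementary_slackness -> comp.

comp


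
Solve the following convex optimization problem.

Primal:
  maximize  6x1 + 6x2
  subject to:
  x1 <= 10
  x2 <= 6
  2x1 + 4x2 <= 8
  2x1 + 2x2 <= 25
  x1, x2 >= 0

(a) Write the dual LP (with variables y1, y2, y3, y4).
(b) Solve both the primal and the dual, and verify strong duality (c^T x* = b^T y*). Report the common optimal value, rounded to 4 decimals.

The standard primal-dual pair for 'max c^T x s.t. A x <= b, x >= 0' is:
  Dual:  min b^T y  s.t.  A^T y >= c,  y >= 0.

So the dual LP is:
  minimize  10y1 + 6y2 + 8y3 + 25y4
  subject to:
    y1 + 2y3 + 2y4 >= 6
    y2 + 4y3 + 2y4 >= 6
    y1, y2, y3, y4 >= 0

Solving the primal: x* = (4, 0).
  primal value c^T x* = 24.
Solving the dual: y* = (0, 0, 3, 0).
  dual value b^T y* = 24.
Strong duality: c^T x* = b^T y*. Confirmed.

24


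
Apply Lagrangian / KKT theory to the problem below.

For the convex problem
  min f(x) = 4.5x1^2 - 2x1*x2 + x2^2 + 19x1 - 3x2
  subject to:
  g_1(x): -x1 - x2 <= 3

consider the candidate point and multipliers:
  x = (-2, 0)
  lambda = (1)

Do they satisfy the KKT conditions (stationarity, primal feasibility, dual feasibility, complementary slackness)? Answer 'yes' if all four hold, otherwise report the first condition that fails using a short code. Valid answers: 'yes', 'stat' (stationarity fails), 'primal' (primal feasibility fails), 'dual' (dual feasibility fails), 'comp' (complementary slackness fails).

Gradient of f: grad f(x) = Q x + c = (1, 1)
Constraint values g_i(x) = a_i^T x - b_i:
  g_1((-2, 0)) = -1
Stationarity residual: grad f(x) + sum_i lambda_i a_i = (0, 0)
  -> stationarity OK
Primal feasibility (all g_i <= 0): OK
Dual feasibility (all lambda_i >= 0): OK
Complementary slackness (lambda_i * g_i(x) = 0 for all i): FAILS

Verdict: the first failing condition is complementary_slackness -> comp.

comp


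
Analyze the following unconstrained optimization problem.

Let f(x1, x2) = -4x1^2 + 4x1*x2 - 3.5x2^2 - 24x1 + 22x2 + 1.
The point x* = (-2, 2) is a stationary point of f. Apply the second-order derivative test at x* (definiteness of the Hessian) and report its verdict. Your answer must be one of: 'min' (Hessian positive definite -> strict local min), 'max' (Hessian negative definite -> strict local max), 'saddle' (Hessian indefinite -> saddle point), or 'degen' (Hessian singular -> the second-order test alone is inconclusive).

Compute the Hessian H = grad^2 f:
  H = [[-8, 4], [4, -7]]
Verify stationarity: grad f(x*) = H x* + g = (0, 0).
Eigenvalues of H: -11.5311, -3.4689.
Both eigenvalues < 0, so H is negative definite -> x* is a strict local max.

max


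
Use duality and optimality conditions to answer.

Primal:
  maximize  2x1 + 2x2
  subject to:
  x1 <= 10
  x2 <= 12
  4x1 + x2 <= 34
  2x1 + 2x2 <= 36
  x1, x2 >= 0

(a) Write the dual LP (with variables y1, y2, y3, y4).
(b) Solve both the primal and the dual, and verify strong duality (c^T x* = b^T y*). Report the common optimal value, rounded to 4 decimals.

The standard primal-dual pair for 'max c^T x s.t. A x <= b, x >= 0' is:
  Dual:  min b^T y  s.t.  A^T y >= c,  y >= 0.

So the dual LP is:
  minimize  10y1 + 12y2 + 34y3 + 36y4
  subject to:
    y1 + 4y3 + 2y4 >= 2
    y2 + y3 + 2y4 >= 2
    y1, y2, y3, y4 >= 0

Solving the primal: x* = (5.5, 12).
  primal value c^T x* = 35.
Solving the dual: y* = (0, 1.5, 0.5, 0).
  dual value b^T y* = 35.
Strong duality: c^T x* = b^T y*. Confirmed.

35


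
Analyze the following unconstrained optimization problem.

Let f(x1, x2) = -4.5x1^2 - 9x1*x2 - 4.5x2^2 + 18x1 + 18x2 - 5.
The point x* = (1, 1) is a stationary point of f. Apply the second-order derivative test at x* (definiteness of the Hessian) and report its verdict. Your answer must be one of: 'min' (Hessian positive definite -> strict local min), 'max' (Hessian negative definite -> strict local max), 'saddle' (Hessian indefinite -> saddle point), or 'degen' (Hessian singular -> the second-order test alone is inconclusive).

Compute the Hessian H = grad^2 f:
  H = [[-9, -9], [-9, -9]]
Verify stationarity: grad f(x*) = H x* + g = (0, 0).
Eigenvalues of H: -18, 0.
H has a zero eigenvalue (singular; negative semidefinite but not definite), so H is neither positive definite, negative definite, nor indefinite. The second-order test alone is inconclusive -> degen.
(Indeed, f is constant along the null direction of H through x*, so x* is not a strict local extremum.)

degen


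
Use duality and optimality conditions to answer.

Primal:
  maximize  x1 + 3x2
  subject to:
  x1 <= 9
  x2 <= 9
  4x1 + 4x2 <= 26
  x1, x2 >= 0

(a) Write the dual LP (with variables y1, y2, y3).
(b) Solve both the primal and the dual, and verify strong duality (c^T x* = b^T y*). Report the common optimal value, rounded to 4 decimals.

The standard primal-dual pair for 'max c^T x s.t. A x <= b, x >= 0' is:
  Dual:  min b^T y  s.t.  A^T y >= c,  y >= 0.

So the dual LP is:
  minimize  9y1 + 9y2 + 26y3
  subject to:
    y1 + 4y3 >= 1
    y2 + 4y3 >= 3
    y1, y2, y3 >= 0

Solving the primal: x* = (0, 6.5).
  primal value c^T x* = 19.5.
Solving the dual: y* = (0, 0, 0.75).
  dual value b^T y* = 19.5.
Strong duality: c^T x* = b^T y*. Confirmed.

19.5


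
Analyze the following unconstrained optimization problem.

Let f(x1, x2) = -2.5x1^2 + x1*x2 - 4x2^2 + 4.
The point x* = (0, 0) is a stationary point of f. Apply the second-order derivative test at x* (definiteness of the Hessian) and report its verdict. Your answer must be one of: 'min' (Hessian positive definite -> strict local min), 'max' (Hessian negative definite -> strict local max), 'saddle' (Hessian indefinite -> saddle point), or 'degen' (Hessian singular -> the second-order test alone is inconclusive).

Compute the Hessian H = grad^2 f:
  H = [[-5, 1], [1, -8]]
Verify stationarity: grad f(x*) = H x* + g = (0, 0).
Eigenvalues of H: -8.3028, -4.6972.
Both eigenvalues < 0, so H is negative definite -> x* is a strict local max.

max


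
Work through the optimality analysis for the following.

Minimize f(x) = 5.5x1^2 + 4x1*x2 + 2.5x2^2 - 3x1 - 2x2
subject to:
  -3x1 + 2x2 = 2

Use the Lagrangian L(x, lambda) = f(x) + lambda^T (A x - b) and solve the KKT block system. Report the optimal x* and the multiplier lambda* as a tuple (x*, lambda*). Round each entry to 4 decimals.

Form the Lagrangian:
  L(x, lambda) = (1/2) x^T Q x + c^T x + lambda^T (A x - b)
Stationarity (grad_x L = 0): Q x + c + A^T lambda = 0.
Primal feasibility: A x = b.

This gives the KKT block system:
  [ Q   A^T ] [ x     ]   [-c ]
  [ A    0  ] [ lambda ] = [ b ]

Solving the linear system:
  x*      = (-0.1606, 0.7591)
  lambda* = (-0.5766)
  f(x*)   = 0.0584

x* = (-0.1606, 0.7591), lambda* = (-0.5766)


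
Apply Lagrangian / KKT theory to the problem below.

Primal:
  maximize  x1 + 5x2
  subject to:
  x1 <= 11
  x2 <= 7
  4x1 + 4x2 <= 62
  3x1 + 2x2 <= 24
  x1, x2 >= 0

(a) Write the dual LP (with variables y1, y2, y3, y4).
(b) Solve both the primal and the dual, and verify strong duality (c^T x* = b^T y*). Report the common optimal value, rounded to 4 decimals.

The standard primal-dual pair for 'max c^T x s.t. A x <= b, x >= 0' is:
  Dual:  min b^T y  s.t.  A^T y >= c,  y >= 0.

So the dual LP is:
  minimize  11y1 + 7y2 + 62y3 + 24y4
  subject to:
    y1 + 4y3 + 3y4 >= 1
    y2 + 4y3 + 2y4 >= 5
    y1, y2, y3, y4 >= 0

Solving the primal: x* = (3.3333, 7).
  primal value c^T x* = 38.3333.
Solving the dual: y* = (0, 4.3333, 0, 0.3333).
  dual value b^T y* = 38.3333.
Strong duality: c^T x* = b^T y*. Confirmed.

38.3333


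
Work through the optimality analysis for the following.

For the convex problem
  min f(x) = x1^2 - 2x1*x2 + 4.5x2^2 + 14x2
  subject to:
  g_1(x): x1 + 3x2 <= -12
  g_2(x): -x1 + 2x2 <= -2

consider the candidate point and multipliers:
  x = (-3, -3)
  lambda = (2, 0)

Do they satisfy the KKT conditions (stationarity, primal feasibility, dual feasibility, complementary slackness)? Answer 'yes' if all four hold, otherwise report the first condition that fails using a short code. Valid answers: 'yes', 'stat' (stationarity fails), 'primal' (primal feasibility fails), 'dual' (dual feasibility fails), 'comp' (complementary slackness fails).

Gradient of f: grad f(x) = Q x + c = (0, -7)
Constraint values g_i(x) = a_i^T x - b_i:
  g_1((-3, -3)) = 0
  g_2((-3, -3)) = -1
Stationarity residual: grad f(x) + sum_i lambda_i a_i = (2, -1)
  -> stationarity FAILS
Primal feasibility (all g_i <= 0): OK
Dual feasibility (all lambda_i >= 0): OK
Complementary slackness (lambda_i * g_i(x) = 0 for all i): OK

Verdict: the first failing condition is stationarity -> stat.

stat


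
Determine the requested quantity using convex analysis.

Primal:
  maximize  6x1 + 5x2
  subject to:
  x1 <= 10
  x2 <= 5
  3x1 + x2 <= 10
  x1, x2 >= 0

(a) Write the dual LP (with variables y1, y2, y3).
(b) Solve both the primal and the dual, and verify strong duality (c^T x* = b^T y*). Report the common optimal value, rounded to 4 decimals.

The standard primal-dual pair for 'max c^T x s.t. A x <= b, x >= 0' is:
  Dual:  min b^T y  s.t.  A^T y >= c,  y >= 0.

So the dual LP is:
  minimize  10y1 + 5y2 + 10y3
  subject to:
    y1 + 3y3 >= 6
    y2 + y3 >= 5
    y1, y2, y3 >= 0

Solving the primal: x* = (1.6667, 5).
  primal value c^T x* = 35.
Solving the dual: y* = (0, 3, 2).
  dual value b^T y* = 35.
Strong duality: c^T x* = b^T y*. Confirmed.

35


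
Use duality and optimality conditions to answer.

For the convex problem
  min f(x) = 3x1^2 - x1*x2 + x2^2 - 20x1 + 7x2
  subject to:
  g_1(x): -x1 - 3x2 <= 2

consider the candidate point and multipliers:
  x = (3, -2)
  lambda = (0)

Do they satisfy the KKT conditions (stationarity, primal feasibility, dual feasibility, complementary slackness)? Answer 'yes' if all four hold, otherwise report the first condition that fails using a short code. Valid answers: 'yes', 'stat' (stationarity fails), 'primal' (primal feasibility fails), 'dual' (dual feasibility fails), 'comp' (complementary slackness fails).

Gradient of f: grad f(x) = Q x + c = (0, 0)
Constraint values g_i(x) = a_i^T x - b_i:
  g_1((3, -2)) = 1
Stationarity residual: grad f(x) + sum_i lambda_i a_i = (0, 0)
  -> stationarity OK
Primal feasibility (all g_i <= 0): FAILS
Dual feasibility (all lambda_i >= 0): OK
Complementary slackness (lambda_i * g_i(x) = 0 for all i): OK

Verdict: the first failing condition is primal_feasibility -> primal.

primal


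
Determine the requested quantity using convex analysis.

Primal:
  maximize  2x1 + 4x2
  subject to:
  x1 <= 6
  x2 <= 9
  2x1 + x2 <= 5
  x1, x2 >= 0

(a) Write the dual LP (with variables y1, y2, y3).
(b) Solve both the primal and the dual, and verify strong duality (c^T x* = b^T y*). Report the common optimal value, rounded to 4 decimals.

The standard primal-dual pair for 'max c^T x s.t. A x <= b, x >= 0' is:
  Dual:  min b^T y  s.t.  A^T y >= c,  y >= 0.

So the dual LP is:
  minimize  6y1 + 9y2 + 5y3
  subject to:
    y1 + 2y3 >= 2
    y2 + y3 >= 4
    y1, y2, y3 >= 0

Solving the primal: x* = (0, 5).
  primal value c^T x* = 20.
Solving the dual: y* = (0, 0, 4).
  dual value b^T y* = 20.
Strong duality: c^T x* = b^T y*. Confirmed.

20


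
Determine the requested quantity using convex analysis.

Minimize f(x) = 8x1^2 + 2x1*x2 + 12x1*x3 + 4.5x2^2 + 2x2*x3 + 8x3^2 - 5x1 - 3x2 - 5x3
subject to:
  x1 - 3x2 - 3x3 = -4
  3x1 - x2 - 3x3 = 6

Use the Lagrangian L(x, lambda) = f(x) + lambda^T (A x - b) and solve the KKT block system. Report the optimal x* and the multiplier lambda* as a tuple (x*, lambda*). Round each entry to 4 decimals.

Form the Lagrangian:
  L(x, lambda) = (1/2) x^T Q x + c^T x + lambda^T (A x - b)
Stationarity (grad_x L = 0): Q x + c + A^T lambda = 0.
Primal feasibility: A x = b.

This gives the KKT block system:
  [ Q   A^T ] [ x     ]   [-c ]
  [ A    0  ] [ lambda ] = [ b ]

Solving the linear system:
  x*      = (1.908, 3.092, -1.1226)
  lambda* = (12.1796, -10.1401)
  f(x*)   = 48.1781

x* = (1.908, 3.092, -1.1226), lambda* = (12.1796, -10.1401)


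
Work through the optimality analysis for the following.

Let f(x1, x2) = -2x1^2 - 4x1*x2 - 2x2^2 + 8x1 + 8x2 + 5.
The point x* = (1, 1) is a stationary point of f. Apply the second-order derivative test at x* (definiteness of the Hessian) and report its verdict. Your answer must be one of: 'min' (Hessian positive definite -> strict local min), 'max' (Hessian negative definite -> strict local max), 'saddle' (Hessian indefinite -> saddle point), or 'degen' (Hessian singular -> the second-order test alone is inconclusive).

Compute the Hessian H = grad^2 f:
  H = [[-4, -4], [-4, -4]]
Verify stationarity: grad f(x*) = H x* + g = (0, 0).
Eigenvalues of H: -8, 0.
H has a zero eigenvalue (singular; negative semidefinite but not definite), so H is neither positive definite, negative definite, nor indefinite. The second-order test alone is inconclusive -> degen.
(Indeed, f is constant along the null direction of H through x*, so x* is not a strict local extremum.)

degen


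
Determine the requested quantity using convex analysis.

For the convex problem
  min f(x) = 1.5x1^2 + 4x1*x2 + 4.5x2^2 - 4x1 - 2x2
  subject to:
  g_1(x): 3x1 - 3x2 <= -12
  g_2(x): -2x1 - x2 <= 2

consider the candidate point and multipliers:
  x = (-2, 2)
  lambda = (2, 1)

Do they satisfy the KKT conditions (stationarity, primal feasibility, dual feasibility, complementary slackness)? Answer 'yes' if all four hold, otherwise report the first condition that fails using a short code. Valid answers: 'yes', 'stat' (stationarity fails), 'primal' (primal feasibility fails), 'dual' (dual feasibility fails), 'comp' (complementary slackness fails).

Gradient of f: grad f(x) = Q x + c = (-2, 8)
Constraint values g_i(x) = a_i^T x - b_i:
  g_1((-2, 2)) = 0
  g_2((-2, 2)) = 0
Stationarity residual: grad f(x) + sum_i lambda_i a_i = (2, 1)
  -> stationarity FAILS
Primal feasibility (all g_i <= 0): OK
Dual feasibility (all lambda_i >= 0): OK
Complementary slackness (lambda_i * g_i(x) = 0 for all i): OK

Verdict: the first failing condition is stationarity -> stat.

stat


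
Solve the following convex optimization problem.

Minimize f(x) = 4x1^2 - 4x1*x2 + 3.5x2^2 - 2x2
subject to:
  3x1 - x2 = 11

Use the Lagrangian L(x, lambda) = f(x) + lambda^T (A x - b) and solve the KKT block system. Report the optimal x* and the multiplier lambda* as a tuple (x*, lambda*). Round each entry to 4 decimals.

Form the Lagrangian:
  L(x, lambda) = (1/2) x^T Q x + c^T x + lambda^T (A x - b)
Stationarity (grad_x L = 0): Q x + c + A^T lambda = 0.
Primal feasibility: A x = b.

This gives the KKT block system:
  [ Q   A^T ] [ x     ]   [-c ]
  [ A    0  ] [ lambda ] = [ b ]

Solving the linear system:
  x*      = (4.1064, 1.3191)
  lambda* = (-9.1915)
  f(x*)   = 49.234

x* = (4.1064, 1.3191), lambda* = (-9.1915)


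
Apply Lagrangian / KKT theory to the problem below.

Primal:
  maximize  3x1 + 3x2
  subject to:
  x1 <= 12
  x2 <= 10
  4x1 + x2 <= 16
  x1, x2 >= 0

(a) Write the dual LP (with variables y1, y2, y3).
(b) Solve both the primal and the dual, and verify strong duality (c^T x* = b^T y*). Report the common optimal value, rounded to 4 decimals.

The standard primal-dual pair for 'max c^T x s.t. A x <= b, x >= 0' is:
  Dual:  min b^T y  s.t.  A^T y >= c,  y >= 0.

So the dual LP is:
  minimize  12y1 + 10y2 + 16y3
  subject to:
    y1 + 4y3 >= 3
    y2 + y3 >= 3
    y1, y2, y3 >= 0

Solving the primal: x* = (1.5, 10).
  primal value c^T x* = 34.5.
Solving the dual: y* = (0, 2.25, 0.75).
  dual value b^T y* = 34.5.
Strong duality: c^T x* = b^T y*. Confirmed.

34.5


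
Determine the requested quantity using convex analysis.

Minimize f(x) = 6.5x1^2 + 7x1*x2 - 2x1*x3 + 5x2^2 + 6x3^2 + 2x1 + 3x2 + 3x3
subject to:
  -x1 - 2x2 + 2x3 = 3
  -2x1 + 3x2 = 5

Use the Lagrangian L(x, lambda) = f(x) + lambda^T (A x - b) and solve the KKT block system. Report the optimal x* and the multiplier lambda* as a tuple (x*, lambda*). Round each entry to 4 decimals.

Form the Lagrangian:
  L(x, lambda) = (1/2) x^T Q x + c^T x + lambda^T (A x - b)
Stationarity (grad_x L = 0): Q x + c + A^T lambda = 0.
Primal feasibility: A x = b.

This gives the KKT block system:
  [ Q   A^T ] [ x     ]   [-c ]
  [ A    0  ] [ lambda ] = [ b ]

Solving the linear system:
  x*      = (-1.776, 0.4827, 1.0947)
  lambda* = (-9.8439, -5.0275)
  f(x*)   = 27.9245

x* = (-1.776, 0.4827, 1.0947), lambda* = (-9.8439, -5.0275)


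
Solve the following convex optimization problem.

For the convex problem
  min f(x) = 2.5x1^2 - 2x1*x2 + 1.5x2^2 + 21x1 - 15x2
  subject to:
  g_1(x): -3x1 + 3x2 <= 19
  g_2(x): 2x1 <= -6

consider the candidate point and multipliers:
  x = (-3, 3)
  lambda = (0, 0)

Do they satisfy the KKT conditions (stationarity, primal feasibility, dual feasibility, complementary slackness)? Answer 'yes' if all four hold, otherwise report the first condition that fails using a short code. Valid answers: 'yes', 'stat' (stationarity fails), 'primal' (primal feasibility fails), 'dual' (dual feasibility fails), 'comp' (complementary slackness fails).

Gradient of f: grad f(x) = Q x + c = (0, 0)
Constraint values g_i(x) = a_i^T x - b_i:
  g_1((-3, 3)) = -1
  g_2((-3, 3)) = 0
Stationarity residual: grad f(x) + sum_i lambda_i a_i = (0, 0)
  -> stationarity OK
Primal feasibility (all g_i <= 0): OK
Dual feasibility (all lambda_i >= 0): OK
Complementary slackness (lambda_i * g_i(x) = 0 for all i): OK

Verdict: yes, KKT holds.

yes


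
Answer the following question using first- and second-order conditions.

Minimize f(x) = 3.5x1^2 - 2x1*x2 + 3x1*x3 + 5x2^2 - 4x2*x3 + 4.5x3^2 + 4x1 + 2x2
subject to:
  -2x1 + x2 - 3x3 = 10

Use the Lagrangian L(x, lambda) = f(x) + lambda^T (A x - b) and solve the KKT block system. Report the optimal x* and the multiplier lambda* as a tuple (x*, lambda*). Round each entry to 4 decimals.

Form the Lagrangian:
  L(x, lambda) = (1/2) x^T Q x + c^T x + lambda^T (A x - b)
Stationarity (grad_x L = 0): Q x + c + A^T lambda = 0.
Primal feasibility: A x = b.

This gives the KKT block system:
  [ Q   A^T ] [ x     ]   [-c ]
  [ A    0  ] [ lambda ] = [ b ]

Solving the linear system:
  x*      = (-2.0344, -0.7214, -2.2176)
  lambda* = (-7.7252)
  f(x*)   = 33.8359

x* = (-2.0344, -0.7214, -2.2176), lambda* = (-7.7252)


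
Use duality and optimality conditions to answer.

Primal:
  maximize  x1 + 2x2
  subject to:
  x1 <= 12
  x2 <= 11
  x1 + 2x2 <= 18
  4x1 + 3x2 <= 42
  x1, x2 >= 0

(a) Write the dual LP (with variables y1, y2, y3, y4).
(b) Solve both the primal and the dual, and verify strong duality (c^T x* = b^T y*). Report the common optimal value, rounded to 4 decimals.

The standard primal-dual pair for 'max c^T x s.t. A x <= b, x >= 0' is:
  Dual:  min b^T y  s.t.  A^T y >= c,  y >= 0.

So the dual LP is:
  minimize  12y1 + 11y2 + 18y3 + 42y4
  subject to:
    y1 + y3 + 4y4 >= 1
    y2 + 2y3 + 3y4 >= 2
    y1, y2, y3, y4 >= 0

Solving the primal: x* = (6, 6).
  primal value c^T x* = 18.
Solving the dual: y* = (0, 0, 1, 0).
  dual value b^T y* = 18.
Strong duality: c^T x* = b^T y*. Confirmed.

18


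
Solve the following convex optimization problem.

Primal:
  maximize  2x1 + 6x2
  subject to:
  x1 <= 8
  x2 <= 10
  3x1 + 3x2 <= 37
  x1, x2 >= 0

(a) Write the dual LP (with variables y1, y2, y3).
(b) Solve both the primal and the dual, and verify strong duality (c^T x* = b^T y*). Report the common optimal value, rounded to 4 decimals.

The standard primal-dual pair for 'max c^T x s.t. A x <= b, x >= 0' is:
  Dual:  min b^T y  s.t.  A^T y >= c,  y >= 0.

So the dual LP is:
  minimize  8y1 + 10y2 + 37y3
  subject to:
    y1 + 3y3 >= 2
    y2 + 3y3 >= 6
    y1, y2, y3 >= 0

Solving the primal: x* = (2.3333, 10).
  primal value c^T x* = 64.6667.
Solving the dual: y* = (0, 4, 0.6667).
  dual value b^T y* = 64.6667.
Strong duality: c^T x* = b^T y*. Confirmed.

64.6667


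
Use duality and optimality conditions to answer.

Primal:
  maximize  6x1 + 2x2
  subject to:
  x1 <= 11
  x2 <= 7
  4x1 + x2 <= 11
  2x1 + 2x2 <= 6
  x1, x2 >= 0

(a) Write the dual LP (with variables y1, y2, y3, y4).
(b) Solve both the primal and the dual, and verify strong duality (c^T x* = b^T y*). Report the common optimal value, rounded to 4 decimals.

The standard primal-dual pair for 'max c^T x s.t. A x <= b, x >= 0' is:
  Dual:  min b^T y  s.t.  A^T y >= c,  y >= 0.

So the dual LP is:
  minimize  11y1 + 7y2 + 11y3 + 6y4
  subject to:
    y1 + 4y3 + 2y4 >= 6
    y2 + y3 + 2y4 >= 2
    y1, y2, y3, y4 >= 0

Solving the primal: x* = (2.6667, 0.3333).
  primal value c^T x* = 16.6667.
Solving the dual: y* = (0, 0, 1.3333, 0.3333).
  dual value b^T y* = 16.6667.
Strong duality: c^T x* = b^T y*. Confirmed.

16.6667


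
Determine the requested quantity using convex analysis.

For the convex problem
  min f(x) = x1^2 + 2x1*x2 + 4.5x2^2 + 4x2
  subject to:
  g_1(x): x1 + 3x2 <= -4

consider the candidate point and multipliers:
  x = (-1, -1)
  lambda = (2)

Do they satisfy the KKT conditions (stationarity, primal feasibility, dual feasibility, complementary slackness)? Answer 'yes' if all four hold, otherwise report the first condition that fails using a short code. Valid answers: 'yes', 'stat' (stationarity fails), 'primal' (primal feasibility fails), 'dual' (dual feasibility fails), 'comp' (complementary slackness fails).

Gradient of f: grad f(x) = Q x + c = (-4, -7)
Constraint values g_i(x) = a_i^T x - b_i:
  g_1((-1, -1)) = 0
Stationarity residual: grad f(x) + sum_i lambda_i a_i = (-2, -1)
  -> stationarity FAILS
Primal feasibility (all g_i <= 0): OK
Dual feasibility (all lambda_i >= 0): OK
Complementary slackness (lambda_i * g_i(x) = 0 for all i): OK

Verdict: the first failing condition is stationarity -> stat.

stat


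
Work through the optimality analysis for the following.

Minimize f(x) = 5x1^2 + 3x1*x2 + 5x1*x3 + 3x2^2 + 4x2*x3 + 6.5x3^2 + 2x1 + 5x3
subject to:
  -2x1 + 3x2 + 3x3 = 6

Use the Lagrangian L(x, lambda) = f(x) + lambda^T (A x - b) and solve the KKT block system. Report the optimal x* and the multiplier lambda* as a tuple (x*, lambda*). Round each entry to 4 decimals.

Form the Lagrangian:
  L(x, lambda) = (1/2) x^T Q x + c^T x + lambda^T (A x - b)
Stationarity (grad_x L = 0): Q x + c + A^T lambda = 0.
Primal feasibility: A x = b.

This gives the KKT block system:
  [ Q   A^T ] [ x     ]   [-c ]
  [ A    0  ] [ lambda ] = [ b ]

Solving the linear system:
  x*      = (-0.9587, 1.3937, -0.0328)
  lambda* = (-1.7849)
  f(x*)   = 4.3141

x* = (-0.9587, 1.3937, -0.0328), lambda* = (-1.7849)


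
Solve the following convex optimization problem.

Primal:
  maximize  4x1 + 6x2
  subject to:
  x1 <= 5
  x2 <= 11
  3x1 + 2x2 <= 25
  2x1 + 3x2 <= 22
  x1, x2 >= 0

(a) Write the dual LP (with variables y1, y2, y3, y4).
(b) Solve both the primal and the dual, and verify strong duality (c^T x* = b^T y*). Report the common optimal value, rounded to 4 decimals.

The standard primal-dual pair for 'max c^T x s.t. A x <= b, x >= 0' is:
  Dual:  min b^T y  s.t.  A^T y >= c,  y >= 0.

So the dual LP is:
  minimize  5y1 + 11y2 + 25y3 + 22y4
  subject to:
    y1 + 3y3 + 2y4 >= 4
    y2 + 2y3 + 3y4 >= 6
    y1, y2, y3, y4 >= 0

Solving the primal: x* = (5, 4).
  primal value c^T x* = 44.
Solving the dual: y* = (0, 0, 0, 2).
  dual value b^T y* = 44.
Strong duality: c^T x* = b^T y*. Confirmed.

44


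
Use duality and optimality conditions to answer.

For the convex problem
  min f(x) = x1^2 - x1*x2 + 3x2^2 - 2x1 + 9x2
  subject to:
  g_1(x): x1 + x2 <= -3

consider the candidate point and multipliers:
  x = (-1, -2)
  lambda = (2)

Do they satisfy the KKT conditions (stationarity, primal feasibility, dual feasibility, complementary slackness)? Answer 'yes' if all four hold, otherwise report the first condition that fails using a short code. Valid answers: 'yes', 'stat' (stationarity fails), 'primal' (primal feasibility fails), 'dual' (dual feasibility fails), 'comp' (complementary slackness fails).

Gradient of f: grad f(x) = Q x + c = (-2, -2)
Constraint values g_i(x) = a_i^T x - b_i:
  g_1((-1, -2)) = 0
Stationarity residual: grad f(x) + sum_i lambda_i a_i = (0, 0)
  -> stationarity OK
Primal feasibility (all g_i <= 0): OK
Dual feasibility (all lambda_i >= 0): OK
Complementary slackness (lambda_i * g_i(x) = 0 for all i): OK

Verdict: yes, KKT holds.

yes


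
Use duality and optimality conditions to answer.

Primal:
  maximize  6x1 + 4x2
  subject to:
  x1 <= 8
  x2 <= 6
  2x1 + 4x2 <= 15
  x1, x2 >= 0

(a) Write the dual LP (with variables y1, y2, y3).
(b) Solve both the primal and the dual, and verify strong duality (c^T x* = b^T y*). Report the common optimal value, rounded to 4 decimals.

The standard primal-dual pair for 'max c^T x s.t. A x <= b, x >= 0' is:
  Dual:  min b^T y  s.t.  A^T y >= c,  y >= 0.

So the dual LP is:
  minimize  8y1 + 6y2 + 15y3
  subject to:
    y1 + 2y3 >= 6
    y2 + 4y3 >= 4
    y1, y2, y3 >= 0

Solving the primal: x* = (7.5, 0).
  primal value c^T x* = 45.
Solving the dual: y* = (0, 0, 3).
  dual value b^T y* = 45.
Strong duality: c^T x* = b^T y*. Confirmed.

45
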